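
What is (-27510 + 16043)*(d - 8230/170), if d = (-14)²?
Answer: -28770703/17 ≈ -1.6924e+6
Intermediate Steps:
d = 196
(-27510 + 16043)*(d - 8230/170) = (-27510 + 16043)*(196 - 8230/170) = -11467*(196 - 8230*1/170) = -11467*(196 - 823/17) = -11467*2509/17 = -28770703/17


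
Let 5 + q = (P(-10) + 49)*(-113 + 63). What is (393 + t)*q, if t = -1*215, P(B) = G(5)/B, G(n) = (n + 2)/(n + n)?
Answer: -436367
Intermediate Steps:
G(n) = (2 + n)/(2*n) (G(n) = (2 + n)/((2*n)) = (2 + n)*(1/(2*n)) = (2 + n)/(2*n))
P(B) = 7/(10*B) (P(B) = ((½)*(2 + 5)/5)/B = ((½)*(⅕)*7)/B = 7/(10*B))
t = -215
q = -4903/2 (q = -5 + ((7/10)/(-10) + 49)*(-113 + 63) = -5 + ((7/10)*(-⅒) + 49)*(-50) = -5 + (-7/100 + 49)*(-50) = -5 + (4893/100)*(-50) = -5 - 4893/2 = -4903/2 ≈ -2451.5)
(393 + t)*q = (393 - 215)*(-4903/2) = 178*(-4903/2) = -436367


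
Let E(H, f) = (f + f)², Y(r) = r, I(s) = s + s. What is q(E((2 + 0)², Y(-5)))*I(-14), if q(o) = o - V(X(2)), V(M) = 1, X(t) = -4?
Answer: -2772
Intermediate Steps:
I(s) = 2*s
E(H, f) = 4*f² (E(H, f) = (2*f)² = 4*f²)
q(o) = -1 + o (q(o) = o - 1*1 = o - 1 = -1 + o)
q(E((2 + 0)², Y(-5)))*I(-14) = (-1 + 4*(-5)²)*(2*(-14)) = (-1 + 4*25)*(-28) = (-1 + 100)*(-28) = 99*(-28) = -2772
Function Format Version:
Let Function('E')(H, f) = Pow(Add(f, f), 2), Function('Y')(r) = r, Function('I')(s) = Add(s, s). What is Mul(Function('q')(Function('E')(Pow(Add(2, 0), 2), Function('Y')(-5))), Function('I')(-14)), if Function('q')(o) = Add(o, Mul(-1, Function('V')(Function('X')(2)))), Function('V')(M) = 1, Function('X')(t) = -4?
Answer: -2772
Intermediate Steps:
Function('I')(s) = Mul(2, s)
Function('E')(H, f) = Mul(4, Pow(f, 2)) (Function('E')(H, f) = Pow(Mul(2, f), 2) = Mul(4, Pow(f, 2)))
Function('q')(o) = Add(-1, o) (Function('q')(o) = Add(o, Mul(-1, 1)) = Add(o, -1) = Add(-1, o))
Mul(Function('q')(Function('E')(Pow(Add(2, 0), 2), Function('Y')(-5))), Function('I')(-14)) = Mul(Add(-1, Mul(4, Pow(-5, 2))), Mul(2, -14)) = Mul(Add(-1, Mul(4, 25)), -28) = Mul(Add(-1, 100), -28) = Mul(99, -28) = -2772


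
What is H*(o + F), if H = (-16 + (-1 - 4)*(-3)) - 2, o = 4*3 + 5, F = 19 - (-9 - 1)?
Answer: -138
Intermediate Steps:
F = 29 (F = 19 - 1*(-10) = 19 + 10 = 29)
o = 17 (o = 12 + 5 = 17)
H = -3 (H = (-16 - 5*(-3)) - 2 = (-16 + 15) - 2 = -1 - 2 = -3)
H*(o + F) = -3*(17 + 29) = -3*46 = -138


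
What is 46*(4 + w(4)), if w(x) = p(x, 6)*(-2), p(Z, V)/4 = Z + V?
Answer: -3496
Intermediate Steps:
p(Z, V) = 4*V + 4*Z (p(Z, V) = 4*(Z + V) = 4*(V + Z) = 4*V + 4*Z)
w(x) = -48 - 8*x (w(x) = (4*6 + 4*x)*(-2) = (24 + 4*x)*(-2) = -48 - 8*x)
46*(4 + w(4)) = 46*(4 + (-48 - 8*4)) = 46*(4 + (-48 - 32)) = 46*(4 - 80) = 46*(-76) = -3496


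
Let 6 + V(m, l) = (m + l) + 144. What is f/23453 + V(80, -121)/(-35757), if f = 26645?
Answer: 950470324/838608921 ≈ 1.1334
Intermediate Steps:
V(m, l) = 138 + l + m (V(m, l) = -6 + ((m + l) + 144) = -6 + ((l + m) + 144) = -6 + (144 + l + m) = 138 + l + m)
f/23453 + V(80, -121)/(-35757) = 26645/23453 + (138 - 121 + 80)/(-35757) = 26645*(1/23453) + 97*(-1/35757) = 26645/23453 - 97/35757 = 950470324/838608921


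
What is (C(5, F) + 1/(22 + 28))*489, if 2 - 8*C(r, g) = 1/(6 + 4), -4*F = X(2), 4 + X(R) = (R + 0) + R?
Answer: 50367/400 ≈ 125.92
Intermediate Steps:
X(R) = -4 + 2*R (X(R) = -4 + ((R + 0) + R) = -4 + (R + R) = -4 + 2*R)
F = 0 (F = -(-4 + 2*2)/4 = -(-4 + 4)/4 = -1/4*0 = 0)
C(r, g) = 19/80 (C(r, g) = 1/4 - 1/(8*(6 + 4)) = 1/4 - 1/8/10 = 1/4 - 1/8*1/10 = 1/4 - 1/80 = 19/80)
(C(5, F) + 1/(22 + 28))*489 = (19/80 + 1/(22 + 28))*489 = (19/80 + 1/50)*489 = (103/400)*489 = 50367/400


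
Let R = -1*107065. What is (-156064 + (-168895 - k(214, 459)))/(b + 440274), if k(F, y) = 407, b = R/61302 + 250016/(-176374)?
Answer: -1758941439497484/2380121518394305 ≈ -0.73901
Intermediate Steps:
R = -107065
b = -17104981571/5406039474 (b = -107065/61302 + 250016/(-176374) = -107065*1/61302 + 250016*(-1/176374) = -107065/61302 - 125008/88187 = -17104981571/5406039474 ≈ -3.1641)
(-156064 + (-168895 - k(214, 459)))/(b + 440274) = (-156064 + (-168895 - 1*407))/(-17104981571/5406039474 + 440274) = (-156064 + (-168895 - 407))/(2380121518394305/5406039474) = (-156064 - 169302)*(5406039474/2380121518394305) = -325366*5406039474/2380121518394305 = -1758941439497484/2380121518394305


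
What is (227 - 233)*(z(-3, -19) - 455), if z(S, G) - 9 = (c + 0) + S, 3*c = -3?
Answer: 2700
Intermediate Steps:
c = -1 (c = (⅓)*(-3) = -1)
z(S, G) = 8 + S (z(S, G) = 9 + ((-1 + 0) + S) = 9 + (-1 + S) = 8 + S)
(227 - 233)*(z(-3, -19) - 455) = (227 - 233)*((8 - 3) - 455) = -6*(5 - 455) = -6*(-450) = 2700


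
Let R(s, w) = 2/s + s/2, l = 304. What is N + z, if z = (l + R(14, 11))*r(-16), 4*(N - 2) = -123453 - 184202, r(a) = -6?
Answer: -2205801/28 ≈ -78779.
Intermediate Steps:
R(s, w) = s/2 + 2/s (R(s, w) = 2/s + s*(½) = 2/s + s/2 = s/2 + 2/s)
N = -307647/4 (N = 2 + (-123453 - 184202)/4 = 2 + (¼)*(-307655) = 2 - 307655/4 = -307647/4 ≈ -76912.)
z = -13068/7 (z = (304 + ((½)*14 + 2/14))*(-6) = (304 + (7 + 2*(1/14)))*(-6) = (304 + (7 + ⅐))*(-6) = (304 + 50/7)*(-6) = (2178/7)*(-6) = -13068/7 ≈ -1866.9)
N + z = -307647/4 - 13068/7 = -2205801/28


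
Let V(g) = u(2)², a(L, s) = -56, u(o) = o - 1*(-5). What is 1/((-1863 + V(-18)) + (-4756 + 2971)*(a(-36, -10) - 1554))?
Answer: 1/2872036 ≈ 3.4819e-7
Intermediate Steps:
u(o) = 5 + o (u(o) = o + 5 = 5 + o)
V(g) = 49 (V(g) = (5 + 2)² = 7² = 49)
1/((-1863 + V(-18)) + (-4756 + 2971)*(a(-36, -10) - 1554)) = 1/((-1863 + 49) + (-4756 + 2971)*(-56 - 1554)) = 1/(-1814 - 1785*(-1610)) = 1/(-1814 + 2873850) = 1/2872036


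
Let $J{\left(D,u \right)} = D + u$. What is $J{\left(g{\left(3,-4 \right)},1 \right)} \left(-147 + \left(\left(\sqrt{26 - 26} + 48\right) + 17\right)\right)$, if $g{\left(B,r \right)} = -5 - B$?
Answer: $574$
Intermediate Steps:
$J{\left(g{\left(3,-4 \right)},1 \right)} \left(-147 + \left(\left(\sqrt{26 - 26} + 48\right) + 17\right)\right) = \left(\left(-5 - 3\right) + 1\right) \left(-147 + \left(\left(\sqrt{26 - 26} + 48\right) + 17\right)\right) = \left(\left(-5 - 3\right) + 1\right) \left(-147 + \left(\left(\sqrt{0} + 48\right) + 17\right)\right) = \left(-8 + 1\right) \left(-147 + \left(\left(0 + 48\right) + 17\right)\right) = - 7 \left(-147 + \left(48 + 17\right)\right) = - 7 \left(-147 + 65\right) = \left(-7\right) \left(-82\right) = 574$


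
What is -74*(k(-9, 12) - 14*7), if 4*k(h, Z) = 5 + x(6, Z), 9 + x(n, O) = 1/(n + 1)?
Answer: 102527/14 ≈ 7323.4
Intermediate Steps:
x(n, O) = -9 + 1/(1 + n) (x(n, O) = -9 + 1/(n + 1) = -9 + 1/(1 + n))
k(h, Z) = -27/28 (k(h, Z) = (5 + (-8 - 9*6)/(1 + 6))/4 = (5 + (-8 - 54)/7)/4 = (5 + (⅐)*(-62))/4 = (5 - 62/7)/4 = (¼)*(-27/7) = -27/28)
-74*(k(-9, 12) - 14*7) = -74*(-27/28 - 14*7) = -74*(-27/28 - 98) = -74*(-2771/28) = 102527/14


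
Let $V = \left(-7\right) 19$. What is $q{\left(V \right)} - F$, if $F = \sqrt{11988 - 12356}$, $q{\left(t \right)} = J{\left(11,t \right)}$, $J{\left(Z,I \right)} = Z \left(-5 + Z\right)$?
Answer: $66 - 4 i \sqrt{23} \approx 66.0 - 19.183 i$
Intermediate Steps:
$V = -133$
$q{\left(t \right)} = 66$ ($q{\left(t \right)} = 11 \left(-5 + 11\right) = 11 \cdot 6 = 66$)
$F = 4 i \sqrt{23}$ ($F = \sqrt{-368} = 4 i \sqrt{23} \approx 19.183 i$)
$q{\left(V \right)} - F = 66 - 4 i \sqrt{23}$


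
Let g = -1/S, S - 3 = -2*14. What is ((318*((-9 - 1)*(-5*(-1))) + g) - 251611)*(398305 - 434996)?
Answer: 245381115834/25 ≈ 9.8152e+9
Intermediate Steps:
S = -25 (S = 3 - 2*14 = 3 - 28 = -25)
g = 1/25 (g = -1/(-25) = -1*(-1/25) = 1/25 ≈ 0.040000)
((318*((-9 - 1)*(-5*(-1))) + g) - 251611)*(398305 - 434996) = ((318*((-9 - 1)*(-5*(-1))) + 1/25) - 251611)*(398305 - 434996) = ((318*(-10*5) + 1/25) - 251611)*(-36691) = ((318*(-50) + 1/25) - 251611)*(-36691) = ((-15900 + 1/25) - 251611)*(-36691) = (-397499/25 - 251611)*(-36691) = -6687774/25*(-36691) = 245381115834/25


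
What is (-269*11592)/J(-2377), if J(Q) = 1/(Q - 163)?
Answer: 7920349920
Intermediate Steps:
J(Q) = 1/(-163 + Q)
(-269*11592)/J(-2377) = (-269*11592)/(1/(-163 - 2377)) = -3118248/(1/(-2540)) = -3118248/(-1/2540) = -3118248*(-2540) = 7920349920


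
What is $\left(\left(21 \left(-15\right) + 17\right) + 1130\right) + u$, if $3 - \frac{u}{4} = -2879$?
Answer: $12360$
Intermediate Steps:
$u = 11528$ ($u = 12 - -11516 = 12 + 11516 = 11528$)
$\left(\left(21 \left(-15\right) + 17\right) + 1130\right) + u = \left(\left(21 \left(-15\right) + 17\right) + 1130\right) + 11528 = \left(\left(-315 + 17\right) + 1130\right) + 11528 = \left(-298 + 1130\right) + 11528 = 832 + 11528 = 12360$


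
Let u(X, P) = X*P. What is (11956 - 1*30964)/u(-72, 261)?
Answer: 88/87 ≈ 1.0115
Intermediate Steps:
u(X, P) = P*X
(11956 - 1*30964)/u(-72, 261) = (11956 - 1*30964)/((261*(-72))) = (11956 - 30964)/(-18792) = -19008*(-1/18792) = 88/87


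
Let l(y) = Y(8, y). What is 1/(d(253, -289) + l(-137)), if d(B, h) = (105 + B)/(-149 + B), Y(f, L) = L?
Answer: -52/6945 ≈ -0.0074874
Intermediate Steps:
l(y) = y
d(B, h) = (105 + B)/(-149 + B)
1/(d(253, -289) + l(-137)) = 1/((105 + 253)/(-149 + 253) - 137) = 1/(358/104 - 137) = 1/((1/104)*358 - 137) = 1/(179/52 - 137) = 1/(-6945/52) = -52/6945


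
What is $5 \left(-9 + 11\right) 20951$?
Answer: $209510$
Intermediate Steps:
$5 \left(-9 + 11\right) 20951 = 5 \cdot 2 \cdot 20951 = 10 \cdot 20951 = 209510$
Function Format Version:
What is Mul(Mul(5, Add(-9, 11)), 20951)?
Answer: 209510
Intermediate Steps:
Mul(Mul(5, Add(-9, 11)), 20951) = Mul(Mul(5, 2), 20951) = Mul(10, 20951) = 209510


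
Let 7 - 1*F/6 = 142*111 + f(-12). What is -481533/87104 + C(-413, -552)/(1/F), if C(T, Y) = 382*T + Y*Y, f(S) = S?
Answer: -1208957320868349/87104 ≈ -1.3879e+10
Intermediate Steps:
C(T, Y) = Y² + 382*T (C(T, Y) = 382*T + Y² = Y² + 382*T)
F = -94458 (F = 42 - 6*(142*111 - 12) = 42 - 6*(15762 - 12) = 42 - 6*15750 = 42 - 94500 = -94458)
-481533/87104 + C(-413, -552)/(1/F) = -481533/87104 + ((-552)² + 382*(-413))/(1/(-94458)) = -481533*1/87104 + (304704 - 157766)/(-1/94458) = -481533/87104 + 146938*(-94458) = -481533/87104 - 13879469604 = -1208957320868349/87104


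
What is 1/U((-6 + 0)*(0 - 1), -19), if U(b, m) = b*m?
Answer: -1/114 ≈ -0.0087719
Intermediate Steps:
1/U((-6 + 0)*(0 - 1), -19) = 1/(((-6 + 0)*(0 - 1))*(-19)) = 1/(-6*(-1)*(-19)) = 1/(6*(-19)) = 1/(-114) = -1/114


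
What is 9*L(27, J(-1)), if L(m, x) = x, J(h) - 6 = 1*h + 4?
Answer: 81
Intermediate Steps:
J(h) = 10 + h (J(h) = 6 + (1*h + 4) = 6 + (h + 4) = 6 + (4 + h) = 10 + h)
9*L(27, J(-1)) = 9*(10 - 1) = 9*9 = 81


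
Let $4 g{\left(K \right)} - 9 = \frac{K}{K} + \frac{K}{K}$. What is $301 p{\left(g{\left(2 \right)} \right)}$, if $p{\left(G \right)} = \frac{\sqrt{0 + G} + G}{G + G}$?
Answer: $\frac{301}{2} + \frac{301 \sqrt{11}}{11} \approx 241.25$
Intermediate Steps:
$g{\left(K \right)} = \frac{11}{4}$ ($g{\left(K \right)} = \frac{9}{4} + \frac{\frac{K}{K} + \frac{K}{K}}{4} = \frac{9}{4} + \frac{1 + 1}{4} = \frac{9}{4} + \frac{1}{4} \cdot 2 = \frac{9}{4} + \frac{1}{2} = \frac{11}{4}$)
$p{\left(G \right)} = \frac{G + \sqrt{G}}{2 G}$ ($p{\left(G \right)} = \frac{\sqrt{G} + G}{2 G} = \left(G + \sqrt{G}\right) \frac{1}{2 G} = \frac{G + \sqrt{G}}{2 G}$)
$301 p{\left(g{\left(2 \right)} \right)} = 301 \left(\frac{1}{2} + \frac{1}{2 \frac{\sqrt{11}}{2}}\right) = 301 \left(\frac{1}{2} + \frac{\frac{2}{11} \sqrt{11}}{2}\right) = 301 \left(\frac{1}{2} + \frac{\sqrt{11}}{11}\right) = \frac{301}{2} + \frac{301 \sqrt{11}}{11}$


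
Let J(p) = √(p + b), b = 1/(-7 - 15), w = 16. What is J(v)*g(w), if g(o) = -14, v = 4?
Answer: -7*√1914/11 ≈ -27.840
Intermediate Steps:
b = -1/22 (b = 1/(-22) = -1/22 ≈ -0.045455)
J(p) = √(-1/22 + p) (J(p) = √(p - 1/22) = √(-1/22 + p))
J(v)*g(w) = (√(-22 + 484*4)/22)*(-14) = (√(-22 + 1936)/22)*(-14) = (√1914/22)*(-14) = -7*√1914/11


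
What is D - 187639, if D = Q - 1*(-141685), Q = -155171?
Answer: -201125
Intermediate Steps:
D = -13486 (D = -155171 - 1*(-141685) = -155171 + 141685 = -13486)
D - 187639 = -13486 - 187639 = -201125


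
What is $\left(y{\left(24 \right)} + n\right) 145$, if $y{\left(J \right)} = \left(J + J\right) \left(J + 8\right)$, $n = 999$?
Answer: $367575$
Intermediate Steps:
$y{\left(J \right)} = 2 J \left(8 + J\right)$
$\left(y{\left(24 \right)} + n\right) 145 = \left(2 \cdot 24 \left(8 + 24\right) + 999\right) 145 = \left(2 \cdot 24 \cdot 32 + 999\right) 145 = \left(1536 + 999\right) 145 = 2535 \cdot 145 = 367575$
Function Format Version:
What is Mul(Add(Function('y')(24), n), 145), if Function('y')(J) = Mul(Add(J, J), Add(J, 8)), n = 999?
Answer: 367575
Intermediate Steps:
Function('y')(J) = Mul(2, J, Add(8, J)) (Function('y')(J) = Mul(Mul(2, J), Add(8, J)) = Mul(2, J, Add(8, J)))
Mul(Add(Function('y')(24), n), 145) = Mul(Add(Mul(2, 24, Add(8, 24)), 999), 145) = Mul(Add(Mul(2, 24, 32), 999), 145) = Mul(Add(1536, 999), 145) = Mul(2535, 145) = 367575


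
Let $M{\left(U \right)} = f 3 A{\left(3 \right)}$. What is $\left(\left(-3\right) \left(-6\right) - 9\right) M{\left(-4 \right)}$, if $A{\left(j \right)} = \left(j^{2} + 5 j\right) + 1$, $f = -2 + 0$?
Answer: $-1350$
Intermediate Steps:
$f = -2$
$A{\left(j \right)} = 1 + j^{2} + 5 j$
$M{\left(U \right)} = -150$ ($M{\left(U \right)} = \left(-2\right) 3 \left(1 + 3^{2} + 5 \cdot 3\right) = - 6 \left(1 + 9 + 15\right) = \left(-6\right) 25 = -150$)
$\left(\left(-3\right) \left(-6\right) - 9\right) M{\left(-4 \right)} = \left(\left(-3\right) \left(-6\right) - 9\right) \left(-150\right) = \left(18 - 9\right) \left(-150\right) = 9 \left(-150\right) = -1350$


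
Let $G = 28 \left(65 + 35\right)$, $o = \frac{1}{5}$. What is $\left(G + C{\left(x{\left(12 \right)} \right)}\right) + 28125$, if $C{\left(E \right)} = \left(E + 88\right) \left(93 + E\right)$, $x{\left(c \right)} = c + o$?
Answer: $\frac{1036651}{25} \approx 41466.0$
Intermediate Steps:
$o = \frac{1}{5} \approx 0.2$
$x{\left(c \right)} = \frac{1}{5} + c$ ($x{\left(c \right)} = c + \frac{1}{5} = \frac{1}{5} + c$)
$C{\left(E \right)} = \left(88 + E\right) \left(93 + E\right)$
$G = 2800$ ($G = 28 \cdot 100 = 2800$)
$\left(G + C{\left(x{\left(12 \right)} \right)}\right) + 28125 = \left(2800 + \left(8184 + \left(\frac{1}{5} + 12\right)^{2} + 181 \left(\frac{1}{5} + 12\right)\right)\right) + 28125 = \left(2800 + \left(8184 + \left(\frac{61}{5}\right)^{2} + 181 \cdot \frac{61}{5}\right)\right) + 28125 = \left(2800 + \left(8184 + \frac{3721}{25} + \frac{11041}{5}\right)\right) + 28125 = \left(2800 + \frac{263526}{25}\right) + 28125 = \frac{333526}{25} + 28125 = \frac{1036651}{25}$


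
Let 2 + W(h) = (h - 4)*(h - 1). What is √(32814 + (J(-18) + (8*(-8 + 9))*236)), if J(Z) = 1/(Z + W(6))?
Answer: √3470190/10 ≈ 186.28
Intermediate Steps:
W(h) = -2 + (-1 + h)*(-4 + h) (W(h) = -2 + (h - 4)*(h - 1) = -2 + (-4 + h)*(-1 + h) = -2 + (-1 + h)*(-4 + h))
J(Z) = 1/(8 + Z) (J(Z) = 1/(Z + (2 + 6² - 5*6)) = 1/(Z + (2 + 36 - 30)) = 1/(Z + 8) = 1/(8 + Z))
√(32814 + (J(-18) + (8*(-8 + 9))*236)) = √(32814 + (1/(8 - 18) + (8*(-8 + 9))*236)) = √(32814 + (1/(-10) + (8*1)*236)) = √(32814 + (-⅒ + 8*236)) = √(32814 + (-⅒ + 1888)) = √(32814 + 18879/10) = √(347019/10) = √3470190/10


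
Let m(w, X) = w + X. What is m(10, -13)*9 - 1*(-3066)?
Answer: 3039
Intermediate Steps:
m(w, X) = X + w
m(10, -13)*9 - 1*(-3066) = (-13 + 10)*9 - 1*(-3066) = -3*9 + 3066 = -27 + 3066 = 3039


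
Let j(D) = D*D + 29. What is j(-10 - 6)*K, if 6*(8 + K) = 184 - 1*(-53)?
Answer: 17955/2 ≈ 8977.5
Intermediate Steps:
K = 63/2 (K = -8 + (184 - 1*(-53))/6 = -8 + (184 + 53)/6 = -8 + (1/6)*237 = -8 + 79/2 = 63/2 ≈ 31.500)
j(D) = 29 + D**2 (j(D) = D**2 + 29 = 29 + D**2)
j(-10 - 6)*K = (29 + (-10 - 6)**2)*(63/2) = (29 + (-16)**2)*(63/2) = (29 + 256)*(63/2) = 285*(63/2) = 17955/2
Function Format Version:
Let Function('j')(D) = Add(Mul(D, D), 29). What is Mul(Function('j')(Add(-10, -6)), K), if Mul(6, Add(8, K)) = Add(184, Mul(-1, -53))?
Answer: Rational(17955, 2) ≈ 8977.5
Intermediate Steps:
K = Rational(63, 2) (K = Add(-8, Mul(Rational(1, 6), Add(184, Mul(-1, -53)))) = Add(-8, Mul(Rational(1, 6), Add(184, 53))) = Add(-8, Mul(Rational(1, 6), 237)) = Add(-8, Rational(79, 2)) = Rational(63, 2) ≈ 31.500)
Function('j')(D) = Add(29, Pow(D, 2)) (Function('j')(D) = Add(Pow(D, 2), 29) = Add(29, Pow(D, 2)))
Mul(Function('j')(Add(-10, -6)), K) = Mul(Add(29, Pow(Add(-10, -6), 2)), Rational(63, 2)) = Mul(Add(29, Pow(-16, 2)), Rational(63, 2)) = Mul(Add(29, 256), Rational(63, 2)) = Mul(285, Rational(63, 2)) = Rational(17955, 2)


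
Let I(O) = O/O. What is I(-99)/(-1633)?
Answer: -1/1633 ≈ -0.00061237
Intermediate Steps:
I(O) = 1
I(-99)/(-1633) = 1/(-1633) = 1*(-1/1633) = -1/1633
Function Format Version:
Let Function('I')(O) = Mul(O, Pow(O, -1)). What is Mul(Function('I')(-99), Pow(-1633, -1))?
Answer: Rational(-1, 1633) ≈ -0.00061237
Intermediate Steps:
Function('I')(O) = 1
Mul(Function('I')(-99), Pow(-1633, -1)) = Mul(1, Pow(-1633, -1)) = Mul(1, Rational(-1, 1633)) = Rational(-1, 1633)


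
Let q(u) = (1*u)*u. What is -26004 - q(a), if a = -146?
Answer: -47320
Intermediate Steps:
q(u) = u² (q(u) = u*u = u²)
-26004 - q(a) = -26004 - 1*(-146)² = -26004 - 1*21316 = -26004 - 21316 = -47320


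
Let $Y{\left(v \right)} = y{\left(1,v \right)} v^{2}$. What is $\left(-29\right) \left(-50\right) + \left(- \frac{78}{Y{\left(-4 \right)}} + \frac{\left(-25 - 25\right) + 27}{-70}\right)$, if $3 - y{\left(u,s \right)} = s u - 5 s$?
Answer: $\frac{406197}{280} \approx 1450.7$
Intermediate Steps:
$y{\left(u,s \right)} = 3 + 5 s - s u$ ($y{\left(u,s \right)} = 3 - \left(s u - 5 s\right) = 3 - \left(- 5 s + s u\right) = 3 + 5 s - s u$)
$Y{\left(v \right)} = v^{2} \left(3 + 4 v\right)$ ($Y{\left(v \right)} = \left(3 + 5 v - v 1\right) v^{2} = \left(3 + 5 v - v\right) v^{2} = \left(3 + 4 v\right) v^{2} = v^{2} \left(3 + 4 v\right)$)
$\left(-29\right) \left(-50\right) + \left(- \frac{78}{Y{\left(-4 \right)}} + \frac{\left(-25 - 25\right) + 27}{-70}\right) = \left(-29\right) \left(-50\right) + \left(- \frac{78}{\left(-4\right)^{2} \left(3 + 4 \left(-4\right)\right)} + \frac{\left(-25 - 25\right) + 27}{-70}\right) = 1450 - \left(78 \frac{1}{16 \left(3 - 16\right)} - \left(-50 + 27\right) \left(- \frac{1}{70}\right)\right) = 1450 - \left(- \frac{23}{70} + \frac{78}{16 \left(-13\right)}\right) = 1450 - \left(- \frac{23}{70} + \frac{78}{-208}\right) = 1450 + \left(\left(-78\right) \left(- \frac{1}{208}\right) + \frac{23}{70}\right) = 1450 + \left(\frac{3}{8} + \frac{23}{70}\right) = 1450 + \frac{197}{280} = \frac{406197}{280}$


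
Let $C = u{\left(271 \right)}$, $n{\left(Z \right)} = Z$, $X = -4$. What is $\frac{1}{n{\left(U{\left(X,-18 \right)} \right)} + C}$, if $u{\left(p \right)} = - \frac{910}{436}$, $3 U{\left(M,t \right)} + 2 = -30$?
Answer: $- \frac{654}{8341} \approx -0.078408$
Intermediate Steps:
$U{\left(M,t \right)} = - \frac{32}{3}$ ($U{\left(M,t \right)} = - \frac{2}{3} + \frac{1}{3} \left(-30\right) = - \frac{2}{3} - 10 = - \frac{32}{3}$)
$u{\left(p \right)} = - \frac{455}{218}$ ($u{\left(p \right)} = \left(-910\right) \frac{1}{436} = - \frac{455}{218}$)
$C = - \frac{455}{218} \approx -2.0872$
$\frac{1}{n{\left(U{\left(X,-18 \right)} \right)} + C} = \frac{1}{- \frac{32}{3} - \frac{455}{218}} = \frac{1}{- \frac{8341}{654}} = - \frac{654}{8341}$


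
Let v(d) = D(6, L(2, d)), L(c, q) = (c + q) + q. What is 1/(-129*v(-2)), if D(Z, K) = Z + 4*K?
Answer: 1/258 ≈ 0.0038760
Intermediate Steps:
L(c, q) = c + 2*q
v(d) = 14 + 8*d (v(d) = 6 + 4*(2 + 2*d) = 6 + (8 + 8*d) = 14 + 8*d)
1/(-129*v(-2)) = 1/(-129*(14 + 8*(-2))) = 1/(-129*(14 - 16)) = 1/(-129*(-2)) = 1/258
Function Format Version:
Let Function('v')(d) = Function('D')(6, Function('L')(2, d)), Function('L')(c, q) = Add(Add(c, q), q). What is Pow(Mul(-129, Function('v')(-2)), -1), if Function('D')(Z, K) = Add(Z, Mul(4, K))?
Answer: Rational(1, 258) ≈ 0.0038760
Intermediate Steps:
Function('L')(c, q) = Add(c, Mul(2, q))
Function('v')(d) = Add(14, Mul(8, d)) (Function('v')(d) = Add(6, Mul(4, Add(2, Mul(2, d)))) = Add(6, Add(8, Mul(8, d))) = Add(14, Mul(8, d)))
Pow(Mul(-129, Function('v')(-2)), -1) = Pow(Mul(-129, Add(14, Mul(8, -2))), -1) = Pow(Mul(-129, Add(14, -16)), -1) = Pow(Mul(-129, -2), -1) = Pow(258, -1) = Rational(1, 258)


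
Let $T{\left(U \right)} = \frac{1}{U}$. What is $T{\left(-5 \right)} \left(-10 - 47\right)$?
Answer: $\frac{57}{5} \approx 11.4$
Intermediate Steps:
$T{\left(-5 \right)} \left(-10 - 47\right) = \frac{-10 - 47}{-5} = \left(- \frac{1}{5}\right) \left(-57\right) = \frac{57}{5}$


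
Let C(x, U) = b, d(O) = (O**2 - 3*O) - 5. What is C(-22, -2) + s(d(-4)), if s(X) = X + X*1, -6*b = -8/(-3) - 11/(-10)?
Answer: 8167/180 ≈ 45.372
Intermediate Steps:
d(O) = -5 + O**2 - 3*O
b = -113/180 (b = -(-8/(-3) - 11/(-10))/6 = -(-8*(-1/3) - 11*(-1/10))/6 = -(8/3 + 11/10)/6 = -1/6*113/30 = -113/180 ≈ -0.62778)
s(X) = 2*X (s(X) = X + X = 2*X)
C(x, U) = -113/180
C(-22, -2) + s(d(-4)) = -113/180 + 2*(-5 + (-4)**2 - 3*(-4)) = -113/180 + 2*(-5 + 16 + 12) = -113/180 + 2*23 = -113/180 + 46 = 8167/180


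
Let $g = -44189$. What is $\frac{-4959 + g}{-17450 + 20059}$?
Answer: $- \frac{49148}{2609} \approx -18.838$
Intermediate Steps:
$\frac{-4959 + g}{-17450 + 20059} = \frac{-4959 - 44189}{-17450 + 20059} = - \frac{49148}{2609}$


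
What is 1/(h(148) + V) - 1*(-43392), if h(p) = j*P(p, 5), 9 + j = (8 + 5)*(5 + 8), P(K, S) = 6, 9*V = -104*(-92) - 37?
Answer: 87608449/2019 ≈ 43392.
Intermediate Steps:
V = 1059 (V = (-104*(-92) - 37)/9 = (9568 - 37)/9 = (⅑)*9531 = 1059)
j = 160 (j = -9 + (8 + 5)*(5 + 8) = -9 + 13*13 = -9 + 169 = 160)
h(p) = 960 (h(p) = 160*6 = 960)
1/(h(148) + V) - 1*(-43392) = 1/(960 + 1059) - 1*(-43392) = 1/2019 + 43392 = 87608449/2019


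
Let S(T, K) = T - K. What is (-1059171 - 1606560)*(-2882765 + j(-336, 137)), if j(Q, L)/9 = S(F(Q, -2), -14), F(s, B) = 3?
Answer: 7684268169372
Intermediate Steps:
j(Q, L) = 153 (j(Q, L) = 9*(3 - 1*(-14)) = 9*(3 + 14) = 9*17 = 153)
(-1059171 - 1606560)*(-2882765 + j(-336, 137)) = (-1059171 - 1606560)*(-2882765 + 153) = -2665731*(-2882612) = 7684268169372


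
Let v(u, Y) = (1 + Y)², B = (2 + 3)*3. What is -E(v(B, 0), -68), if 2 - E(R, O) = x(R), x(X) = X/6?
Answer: -11/6 ≈ -1.8333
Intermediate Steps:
x(X) = X/6 (x(X) = X*(⅙) = X/6)
B = 15 (B = 5*3 = 15)
E(R, O) = 2 - R/6
-E(v(B, 0), -68) = -(2 - (1 + 0)²/6) = -(2 - ⅙*1²) = -(2 - ⅙*1) = -(2 - ⅙) = -1*11/6 = -11/6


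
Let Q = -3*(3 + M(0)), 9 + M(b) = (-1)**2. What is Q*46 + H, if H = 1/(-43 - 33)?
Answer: 52439/76 ≈ 689.99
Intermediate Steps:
M(b) = -8 (M(b) = -9 + (-1)**2 = -9 + 1 = -8)
Q = 15 (Q = -3*(3 - 8) = -3*(-5) = 15)
H = -1/76 (H = 1/(-76) = -1/76 ≈ -0.013158)
Q*46 + H = 15*46 - 1/76 = 690 - 1/76 = 52439/76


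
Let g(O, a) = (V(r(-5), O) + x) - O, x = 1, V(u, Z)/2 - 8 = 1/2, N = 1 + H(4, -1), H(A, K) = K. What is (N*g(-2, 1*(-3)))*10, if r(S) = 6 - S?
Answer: 0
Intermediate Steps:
N = 0 (N = 1 - 1 = 0)
V(u, Z) = 17 (V(u, Z) = 16 + 2/2 = 16 + 2*(½) = 16 + 1 = 17)
g(O, a) = 18 - O (g(O, a) = (17 + 1) - O = 18 - O)
(N*g(-2, 1*(-3)))*10 = (0*(18 - 1*(-2)))*10 = (0*(18 + 2))*10 = (0*20)*10 = 0*10 = 0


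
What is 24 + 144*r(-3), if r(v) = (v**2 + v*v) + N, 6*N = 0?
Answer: 2616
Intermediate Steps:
N = 0 (N = (1/6)*0 = 0)
r(v) = 2*v**2 (r(v) = (v**2 + v*v) + 0 = (v**2 + v**2) + 0 = 2*v**2 + 0 = 2*v**2)
24 + 144*r(-3) = 24 + 144*(2*(-3)**2) = 24 + 144*(2*9) = 24 + 144*18 = 24 + 2592 = 2616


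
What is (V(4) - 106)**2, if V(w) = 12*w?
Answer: 3364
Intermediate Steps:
(V(4) - 106)**2 = (12*4 - 106)**2 = (48 - 106)**2 = (-58)**2 = 3364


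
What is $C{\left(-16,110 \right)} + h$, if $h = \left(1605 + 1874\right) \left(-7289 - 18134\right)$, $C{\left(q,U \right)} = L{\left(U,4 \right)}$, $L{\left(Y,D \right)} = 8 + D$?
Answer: $-88446605$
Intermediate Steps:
$C{\left(q,U \right)} = 12$ ($C{\left(q,U \right)} = 8 + 4 = 12$)
$h = -88446617$ ($h = 3479 \left(-25423\right) = -88446617$)
$C{\left(-16,110 \right)} + h = 12 - 88446617 = -88446605$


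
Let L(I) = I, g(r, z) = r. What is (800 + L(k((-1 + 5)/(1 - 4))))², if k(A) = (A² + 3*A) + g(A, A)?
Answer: 51380224/81 ≈ 6.3432e+5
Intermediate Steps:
k(A) = A² + 4*A (k(A) = (A² + 3*A) + A = A² + 4*A)
(800 + L(k((-1 + 5)/(1 - 4))))² = (800 + ((-1 + 5)/(1 - 4))*(4 + (-1 + 5)/(1 - 4)))² = (800 + (4/(-3))*(4 + 4/(-3)))² = (800 + (4*(-⅓))*(4 + 4*(-⅓)))² = (800 - 4*(4 - 4/3)/3)² = (800 - 4/3*8/3)² = (800 - 32/9)² = (7168/9)² = 51380224/81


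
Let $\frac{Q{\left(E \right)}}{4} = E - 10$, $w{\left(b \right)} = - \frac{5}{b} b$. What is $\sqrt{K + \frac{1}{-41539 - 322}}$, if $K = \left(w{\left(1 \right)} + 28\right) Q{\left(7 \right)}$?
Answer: $\frac{i \sqrt{483646798457}}{41861} \approx 16.613 i$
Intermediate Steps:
$w{\left(b \right)} = -5$
$Q{\left(E \right)} = -40 + 4 E$ ($Q{\left(E \right)} = 4 \left(E - 10\right) = 4 \left(-10 + E\right) = -40 + 4 E$)
$K = -276$ ($K = \left(-5 + 28\right) \left(-40 + 4 \cdot 7\right) = 23 \left(-40 + 28\right) = 23 \left(-12\right) = -276$)
$\sqrt{K + \frac{1}{-41539 - 322}} = \sqrt{-276 + \frac{1}{-41539 - 322}} = \sqrt{-276 + \frac{1}{-41861}} = \sqrt{-276 - \frac{1}{41861}} = \sqrt{- \frac{11553637}{41861}} = \frac{i \sqrt{483646798457}}{41861}$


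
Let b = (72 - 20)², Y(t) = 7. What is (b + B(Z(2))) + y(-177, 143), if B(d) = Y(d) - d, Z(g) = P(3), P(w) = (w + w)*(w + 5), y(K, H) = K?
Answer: 2486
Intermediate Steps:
P(w) = 2*w*(5 + w) (P(w) = (2*w)*(5 + w) = 2*w*(5 + w))
Z(g) = 48 (Z(g) = 2*3*(5 + 3) = 2*3*8 = 48)
b = 2704 (b = 52² = 2704)
B(d) = 7 - d
(b + B(Z(2))) + y(-177, 143) = (2704 + (7 - 1*48)) - 177 = (2704 + (7 - 48)) - 177 = (2704 - 41) - 177 = 2663 - 177 = 2486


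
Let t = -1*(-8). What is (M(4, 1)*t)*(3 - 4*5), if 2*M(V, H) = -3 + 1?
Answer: 136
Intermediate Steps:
t = 8
M(V, H) = -1 (M(V, H) = (-3 + 1)/2 = (1/2)*(-2) = -1)
(M(4, 1)*t)*(3 - 4*5) = (-1*8)*(3 - 4*5) = -8*(3 - 20) = -8*(-17) = 136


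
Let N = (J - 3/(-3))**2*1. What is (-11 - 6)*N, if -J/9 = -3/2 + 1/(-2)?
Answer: -6137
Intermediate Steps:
J = 18 (J = -9*(-3/2 + 1/(-2)) = -9*(-3*1/2 + 1*(-1/2)) = -9*(-3/2 - 1/2) = -9*(-2) = 18)
N = 361 (N = (18 - 3/(-3))**2*1 = (18 - 3*(-1/3))**2*1 = (18 + 1)**2*1 = 19**2*1 = 361*1 = 361)
(-11 - 6)*N = (-11 - 6)*361 = -17*361 = -6137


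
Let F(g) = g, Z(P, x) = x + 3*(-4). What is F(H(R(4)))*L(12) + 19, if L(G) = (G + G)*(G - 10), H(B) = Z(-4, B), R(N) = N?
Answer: -365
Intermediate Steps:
Z(P, x) = -12 + x (Z(P, x) = x - 12 = -12 + x)
H(B) = -12 + B
L(G) = 2*G*(-10 + G) (L(G) = (2*G)*(-10 + G) = 2*G*(-10 + G))
F(H(R(4)))*L(12) + 19 = (-12 + 4)*(2*12*(-10 + 12)) + 19 = -16*12*2 + 19 = -8*48 + 19 = -384 + 19 = -365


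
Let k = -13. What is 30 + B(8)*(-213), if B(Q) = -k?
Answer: -2739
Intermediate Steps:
B(Q) = 13 (B(Q) = -1*(-13) = 13)
30 + B(8)*(-213) = 30 + 13*(-213) = 30 - 2769 = -2739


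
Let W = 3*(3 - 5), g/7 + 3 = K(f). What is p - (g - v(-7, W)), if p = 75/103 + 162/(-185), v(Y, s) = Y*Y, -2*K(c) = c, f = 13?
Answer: 4396083/38110 ≈ 115.35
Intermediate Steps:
K(c) = -c/2
g = -133/2 (g = -21 + 7*(-½*13) = -21 + 7*(-13/2) = -21 - 91/2 = -133/2 ≈ -66.500)
W = -6 (W = 3*(-2) = -6)
v(Y, s) = Y²
p = -2811/19055 (p = 75*(1/103) + 162*(-1/185) = 75/103 - 162/185 = -2811/19055 ≈ -0.14752)
p - (g - v(-7, W)) = -2811/19055 - (-133/2 - 1*(-7)²) = -2811/19055 - (-133/2 - 1*49) = -2811/19055 - (-133/2 - 49) = -2811/19055 - 1*(-231/2) = -2811/19055 + 231/2 = 4396083/38110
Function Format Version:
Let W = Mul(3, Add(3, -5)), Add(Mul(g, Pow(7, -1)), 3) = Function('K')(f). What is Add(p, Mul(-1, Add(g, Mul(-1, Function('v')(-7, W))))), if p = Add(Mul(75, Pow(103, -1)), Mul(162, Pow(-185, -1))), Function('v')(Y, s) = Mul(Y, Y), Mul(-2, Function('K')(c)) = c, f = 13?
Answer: Rational(4396083, 38110) ≈ 115.35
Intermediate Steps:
Function('K')(c) = Mul(Rational(-1, 2), c)
g = Rational(-133, 2) (g = Add(-21, Mul(7, Mul(Rational(-1, 2), 13))) = Add(-21, Mul(7, Rational(-13, 2))) = Add(-21, Rational(-91, 2)) = Rational(-133, 2) ≈ -66.500)
W = -6 (W = Mul(3, -2) = -6)
Function('v')(Y, s) = Pow(Y, 2)
p = Rational(-2811, 19055) (p = Add(Mul(75, Rational(1, 103)), Mul(162, Rational(-1, 185))) = Add(Rational(75, 103), Rational(-162, 185)) = Rational(-2811, 19055) ≈ -0.14752)
Add(p, Mul(-1, Add(g, Mul(-1, Function('v')(-7, W))))) = Add(Rational(-2811, 19055), Mul(-1, Add(Rational(-133, 2), Mul(-1, Pow(-7, 2))))) = Add(Rational(-2811, 19055), Mul(-1, Add(Rational(-133, 2), Mul(-1, 49)))) = Add(Rational(-2811, 19055), Mul(-1, Add(Rational(-133, 2), -49))) = Add(Rational(-2811, 19055), Mul(-1, Rational(-231, 2))) = Add(Rational(-2811, 19055), Rational(231, 2)) = Rational(4396083, 38110)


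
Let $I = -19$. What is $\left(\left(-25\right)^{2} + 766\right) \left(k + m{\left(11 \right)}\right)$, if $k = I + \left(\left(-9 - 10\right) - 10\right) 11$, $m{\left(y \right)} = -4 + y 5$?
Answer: $-399217$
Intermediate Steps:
$m{\left(y \right)} = -4 + 5 y$
$k = -338$ ($k = -19 + \left(\left(-9 - 10\right) - 10\right) 11 = -19 + \left(-19 - 10\right) 11 = -19 - 319 = -338$)
$\left(\left(-25\right)^{2} + 766\right) \left(k + m{\left(11 \right)}\right) = \left(\left(-25\right)^{2} + 766\right) \left(-338 + \left(-4 + 5 \cdot 11\right)\right) = \left(625 + 766\right) \left(-338 + \left(-4 + 55\right)\right) = 1391 \left(-338 + 51\right) = 1391 \left(-287\right) = -399217$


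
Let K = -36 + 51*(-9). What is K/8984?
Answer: -495/8984 ≈ -0.055098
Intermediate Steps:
K = -495 (K = -36 - 459 = -495)
K/8984 = -495/8984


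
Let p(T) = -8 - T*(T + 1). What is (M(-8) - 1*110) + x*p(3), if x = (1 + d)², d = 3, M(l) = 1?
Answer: -429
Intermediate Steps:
p(T) = -8 - T*(1 + T)
x = 16 (x = (1 + 3)² = 4² = 16)
(M(-8) - 1*110) + x*p(3) = (1 - 1*110) + 16*(-8 - 1*3 - 1*3²) = (1 - 110) + 16*(-8 - 3 - 1*9) = -109 + 16*(-8 - 3 - 9) = -109 + 16*(-20) = -109 - 320 = -429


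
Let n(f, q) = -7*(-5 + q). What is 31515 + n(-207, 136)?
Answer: 30598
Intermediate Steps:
n(f, q) = 35 - 7*q
31515 + n(-207, 136) = 31515 + (35 - 7*136) = 31515 + (35 - 952) = 31515 - 917 = 30598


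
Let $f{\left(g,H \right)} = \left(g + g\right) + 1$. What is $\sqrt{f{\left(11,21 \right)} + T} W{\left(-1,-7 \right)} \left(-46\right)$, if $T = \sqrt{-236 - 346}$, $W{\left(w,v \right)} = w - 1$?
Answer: $92 \sqrt{23 + i \sqrt{582}} \approx 488.26 + 209.1 i$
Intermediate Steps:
$W{\left(w,v \right)} = -1 + w$
$f{\left(g,H \right)} = 1 + 2 g$ ($f{\left(g,H \right)} = 2 g + 1 = 1 + 2 g$)
$T = i \sqrt{582}$ ($T = \sqrt{-582} = i \sqrt{582} \approx 24.125 i$)
$\sqrt{f{\left(11,21 \right)} + T} W{\left(-1,-7 \right)} \left(-46\right) = \sqrt{\left(1 + 2 \cdot 11\right) + i \sqrt{582}} \left(-1 - 1\right) \left(-46\right) = \sqrt{\left(1 + 22\right) + i \sqrt{582}} \left(\left(-2\right) \left(-46\right)\right) = \sqrt{23 + i \sqrt{582}} \cdot 92 = 92 \sqrt{23 + i \sqrt{582}}$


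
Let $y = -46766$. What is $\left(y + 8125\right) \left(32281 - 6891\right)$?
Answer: $-981094990$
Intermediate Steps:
$\left(y + 8125\right) \left(32281 - 6891\right) = \left(-46766 + 8125\right) \left(32281 - 6891\right) = \left(-38641\right) 25390 = -981094990$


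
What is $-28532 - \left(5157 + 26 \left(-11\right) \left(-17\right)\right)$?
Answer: $-38551$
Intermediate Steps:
$-28532 - \left(5157 + 26 \left(-11\right) \left(-17\right)\right) = -28532 - \left(5157 - -4862\right) = -28532 - 10019 = -38551$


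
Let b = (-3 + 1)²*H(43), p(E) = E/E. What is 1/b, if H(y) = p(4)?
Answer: ¼ ≈ 0.25000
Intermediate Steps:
p(E) = 1
H(y) = 1
b = 4 (b = (-3 + 1)²*1 = (-2)²*1 = 4*1 = 4)
1/b = 1/4 = ¼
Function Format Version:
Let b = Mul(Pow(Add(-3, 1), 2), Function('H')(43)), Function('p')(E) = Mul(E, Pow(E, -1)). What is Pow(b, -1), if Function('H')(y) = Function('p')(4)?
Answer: Rational(1, 4) ≈ 0.25000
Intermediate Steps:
Function('p')(E) = 1
Function('H')(y) = 1
b = 4 (b = Mul(Pow(Add(-3, 1), 2), 1) = Mul(Pow(-2, 2), 1) = Mul(4, 1) = 4)
Pow(b, -1) = Pow(4, -1) = Rational(1, 4)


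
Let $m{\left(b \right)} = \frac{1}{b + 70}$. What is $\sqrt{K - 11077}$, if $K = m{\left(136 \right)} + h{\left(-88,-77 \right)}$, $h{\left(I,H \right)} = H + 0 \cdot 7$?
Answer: $\frac{i \sqrt{473330938}}{206} \approx 105.61 i$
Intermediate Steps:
$h{\left(I,H \right)} = H$ ($h{\left(I,H \right)} = H + 0 = H$)
$m{\left(b \right)} = \frac{1}{70 + b}$
$K = - \frac{15861}{206}$ ($K = \frac{1}{70 + 136} - 77 = \frac{1}{206} - 77 = - \frac{15861}{206} \approx -76.995$)
$\sqrt{K - 11077} = \sqrt{- \frac{15861}{206} - 11077} = \sqrt{- \frac{2297723}{206}} = \frac{i \sqrt{473330938}}{206}$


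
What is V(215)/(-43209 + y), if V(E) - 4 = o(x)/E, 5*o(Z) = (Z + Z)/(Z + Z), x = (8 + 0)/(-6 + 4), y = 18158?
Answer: -4301/26929825 ≈ -0.00015971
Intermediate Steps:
x = -4 (x = 8/(-2) = 8*(-½) = -4)
o(Z) = ⅕ (o(Z) = ((Z + Z)/(Z + Z))/5 = ((2*Z)/((2*Z)))/5 = ((2*Z)*(1/(2*Z)))/5 = (⅕)*1 = ⅕)
V(E) = 4 + 1/(5*E)
V(215)/(-43209 + y) = (4 + (⅕)/215)/(-43209 + 18158) = (4 + (⅕)*(1/215))/(-25051) = (4 + 1/1075)*(-1/25051) = (4301/1075)*(-1/25051) = -4301/26929825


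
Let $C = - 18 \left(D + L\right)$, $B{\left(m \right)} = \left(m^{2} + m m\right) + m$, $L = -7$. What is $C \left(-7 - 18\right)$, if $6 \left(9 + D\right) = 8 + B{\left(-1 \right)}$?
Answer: $-6525$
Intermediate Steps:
$B{\left(m \right)} = m + 2 m^{2}$ ($B{\left(m \right)} = \left(m^{2} + m^{2}\right) + m = 2 m^{2} + m = m + 2 m^{2}$)
$D = - \frac{15}{2}$ ($D = -9 + \frac{8 - \left(1 + 2 \left(-1\right)\right)}{6} = -9 + \frac{8 - \left(1 - 2\right)}{6} = -9 + \frac{8 - -1}{6} = -9 + \frac{8 + 1}{6} = -9 + \frac{1}{6} \cdot 9 = -9 + \frac{3}{2} = - \frac{15}{2} \approx -7.5$)
$C = 261$ ($C = - 18 \left(- \frac{15}{2} - 7\right) = \left(-18\right) \left(- \frac{29}{2}\right) = 261$)
$C \left(-7 - 18\right) = 261 \left(-7 - 18\right) = 261 \left(-25\right) = -6525$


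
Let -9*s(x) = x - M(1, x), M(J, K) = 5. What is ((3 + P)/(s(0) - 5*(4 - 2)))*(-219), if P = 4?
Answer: 13797/85 ≈ 162.32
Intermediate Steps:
s(x) = 5/9 - x/9 (s(x) = -(x - 1*5)/9 = -(x - 5)/9 = -(-5 + x)/9 = 5/9 - x/9)
((3 + P)/(s(0) - 5*(4 - 2)))*(-219) = ((3 + 4)/((5/9 - ⅑*0) - 5*(4 - 2)))*(-219) = (7/((5/9 + 0) - 5*2))*(-219) = (7/(5/9 - 10))*(-219) = (7/(-85/9))*(-219) = (7*(-9/85))*(-219) = -63/85*(-219) = 13797/85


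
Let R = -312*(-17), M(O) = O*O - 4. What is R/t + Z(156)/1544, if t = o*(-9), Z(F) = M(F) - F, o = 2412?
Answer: 5381492/349137 ≈ 15.414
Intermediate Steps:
M(O) = -4 + O² (M(O) = O² - 4 = -4 + O²)
Z(F) = -4 + F² - F (Z(F) = (-4 + F²) - F = -4 + F² - F)
t = -21708 (t = 2412*(-9) = -21708)
R = 5304
R/t + Z(156)/1544 = 5304/(-21708) + (-4 + 156² - 1*156)/1544 = 5304*(-1/21708) + (-4 + 24336 - 156)*(1/1544) = -442/1809 + 24176*(1/1544) = -442/1809 + 3022/193 = 5381492/349137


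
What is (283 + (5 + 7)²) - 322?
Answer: 105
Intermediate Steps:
(283 + (5 + 7)²) - 322 = (283 + 12²) - 322 = (283 + 144) - 322 = 427 - 322 = 105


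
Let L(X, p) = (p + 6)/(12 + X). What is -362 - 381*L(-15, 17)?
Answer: 2559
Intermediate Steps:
L(X, p) = (6 + p)/(12 + X)
-362 - 381*L(-15, 17) = -362 - 381*(6 + 17)/(12 - 15) = -362 - 381*23/(-3) = -362 - (-127)*23 = -362 - 381*(-23/3) = -362 + 2921 = 2559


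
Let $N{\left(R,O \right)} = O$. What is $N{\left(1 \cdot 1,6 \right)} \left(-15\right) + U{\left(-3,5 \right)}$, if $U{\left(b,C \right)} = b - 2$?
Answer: $-95$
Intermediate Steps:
$U{\left(b,C \right)} = -2 + b$
$N{\left(1 \cdot 1,6 \right)} \left(-15\right) + U{\left(-3,5 \right)} = 6 \left(-15\right) - 5 = -90 - 5 = -95$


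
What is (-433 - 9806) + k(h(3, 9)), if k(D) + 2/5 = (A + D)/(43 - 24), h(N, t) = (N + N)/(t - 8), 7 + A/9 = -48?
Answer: -975188/95 ≈ -10265.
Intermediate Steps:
A = -495 (A = -63 + 9*(-48) = -63 - 432 = -495)
h(N, t) = 2*N/(-8 + t) (h(N, t) = (2*N)/(-8 + t) = 2*N/(-8 + t))
k(D) = -2513/95 + D/19 (k(D) = -2/5 + (-495 + D)/(43 - 24) = -2/5 + (-495 + D)/19 = -2/5 + (-495 + D)*(1/19) = -2/5 + (-495/19 + D/19) = -2513/95 + D/19)
(-433 - 9806) + k(h(3, 9)) = (-433 - 9806) + (-2513/95 + (2*3/(-8 + 9))/19) = -10239 + (-2513/95 + (2*3/1)/19) = -10239 + (-2513/95 + (2*3*1)/19) = -10239 + (-2513/95 + (1/19)*6) = -10239 + (-2513/95 + 6/19) = -10239 - 2483/95 = -975188/95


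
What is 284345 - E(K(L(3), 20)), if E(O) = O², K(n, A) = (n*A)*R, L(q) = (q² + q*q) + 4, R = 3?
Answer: -1458055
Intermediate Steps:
L(q) = 4 + 2*q² (L(q) = (q² + q²) + 4 = 2*q² + 4 = 4 + 2*q²)
K(n, A) = 3*A*n (K(n, A) = (n*A)*3 = (A*n)*3 = 3*A*n)
284345 - E(K(L(3), 20)) = 284345 - (3*20*(4 + 2*3²))² = 284345 - (3*20*(4 + 2*9))² = 284345 - (3*20*(4 + 18))² = 284345 - (3*20*22)² = 284345 - 1*1320² = 284345 - 1*1742400 = 284345 - 1742400 = -1458055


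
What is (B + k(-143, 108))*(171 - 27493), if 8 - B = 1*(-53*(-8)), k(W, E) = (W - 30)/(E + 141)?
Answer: 2834848754/249 ≈ 1.1385e+7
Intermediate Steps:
k(W, E) = (-30 + W)/(141 + E)
B = -416 (B = 8 - (-53*(-8)) = 8 - 424 = -416)
(B + k(-143, 108))*(171 - 27493) = (-416 + (-30 - 143)/(141 + 108))*(171 - 27493) = (-416 - 173/249)*(-27322) = -103757/249*(-27322) = 2834848754/249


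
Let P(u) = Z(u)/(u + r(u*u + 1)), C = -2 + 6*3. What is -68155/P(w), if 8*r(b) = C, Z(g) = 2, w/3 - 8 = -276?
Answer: 27330155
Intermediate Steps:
w = -804 (w = 24 + 3*(-276) = 24 - 828 = -804)
C = 16 (C = -2 + 18 = 16)
r(b) = 2 (r(b) = (⅛)*16 = 2)
P(u) = 2/(2 + u) (P(u) = 2/(u + 2) = 2/(2 + u))
-68155/P(w) = -68155/(2/(2 - 804)) = -68155/(2/(-802)) = -68155/(2*(-1/802)) = -68155/(-1/401) = -68155*(-401) = 27330155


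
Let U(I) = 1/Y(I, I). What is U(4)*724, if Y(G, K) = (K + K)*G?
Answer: 181/8 ≈ 22.625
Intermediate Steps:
Y(G, K) = 2*G*K (Y(G, K) = (2*K)*G = 2*G*K)
U(I) = 1/(2*I²) (U(I) = 1/(2*I*I) = 1/(2*I²))
U(4)*724 = ((½)/4²)*724 = ((½)*(1/16))*724 = (1/32)*724 = 181/8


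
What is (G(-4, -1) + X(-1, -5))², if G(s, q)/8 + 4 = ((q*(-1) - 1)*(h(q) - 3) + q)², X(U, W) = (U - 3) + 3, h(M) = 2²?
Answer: 625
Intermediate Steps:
h(M) = 4
X(U, W) = U (X(U, W) = (-3 + U) + 3 = U)
G(s, q) = -24 (G(s, q) = -32 + 8*((q*(-1) - 1)*(4 - 3) + q)² = -32 + 8*((-q - 1)*1 + q)² = -32 + 8*((-1 - q)*1 + q)² = -32 + 8*((-1 - q) + q)² = -32 + 8*(-1)² = -32 + 8*1 = -32 + 8 = -24)
(G(-4, -1) + X(-1, -5))² = (-24 - 1)² = (-25)² = 625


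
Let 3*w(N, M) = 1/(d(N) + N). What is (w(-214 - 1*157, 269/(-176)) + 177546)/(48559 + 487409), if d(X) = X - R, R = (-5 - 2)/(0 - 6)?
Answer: 197919403/597470328 ≈ 0.33126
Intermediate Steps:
R = 7/6 (R = -7/(-6) = -7*(-⅙) = 7/6 ≈ 1.1667)
d(X) = -7/6 + X (d(X) = X - 1*7/6 = X - 7/6 = -7/6 + X)
w(N, M) = 1/(3*(-7/6 + 2*N)) (w(N, M) = 1/(3*((-7/6 + N) + N)) = 1/(3*(-7/6 + 2*N)))
(w(-214 - 1*157, 269/(-176)) + 177546)/(48559 + 487409) = (2/(-7 + 12*(-214 - 1*157)) + 177546)/(48559 + 487409) = (2/(-7 + 12*(-214 - 157)) + 177546)/535968 = (2/(-7 + 12*(-371)) + 177546)*(1/535968) = (2/(-7 - 4452) + 177546)*(1/535968) = (2/(-4459) + 177546)*(1/535968) = (2*(-1/4459) + 177546)*(1/535968) = (-2/4459 + 177546)*(1/535968) = (791677612/4459)*(1/535968) = 197919403/597470328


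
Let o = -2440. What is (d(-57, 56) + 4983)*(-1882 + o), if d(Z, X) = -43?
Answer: -21350680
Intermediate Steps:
(d(-57, 56) + 4983)*(-1882 + o) = (-43 + 4983)*(-1882 - 2440) = 4940*(-4322) = -21350680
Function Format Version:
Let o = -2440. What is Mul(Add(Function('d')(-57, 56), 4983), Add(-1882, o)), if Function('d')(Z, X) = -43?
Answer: -21350680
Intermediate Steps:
Mul(Add(Function('d')(-57, 56), 4983), Add(-1882, o)) = Mul(Add(-43, 4983), Add(-1882, -2440)) = Mul(4940, -4322) = -21350680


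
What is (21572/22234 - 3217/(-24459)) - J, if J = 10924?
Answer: -2970052941409/271910703 ≈ -10923.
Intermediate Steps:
(21572/22234 - 3217/(-24459)) - J = (21572/22234 - 3217/(-24459)) - 1*10924 = (21572*(1/22234) - 3217*(-1/24459)) - 10924 = (10786/11117 + 3217/24459) - 10924 = 299578163/271910703 - 10924 = -2970052941409/271910703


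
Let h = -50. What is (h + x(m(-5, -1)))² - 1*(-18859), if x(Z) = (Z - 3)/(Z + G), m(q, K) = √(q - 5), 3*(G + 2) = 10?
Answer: (514062*√10 + 1567975*I)/(2*(12*√10 + 37*I)) ≈ 21307.0 - 115.16*I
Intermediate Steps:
G = 4/3 (G = -2 + (⅓)*10 = -2 + 10/3 = 4/3 ≈ 1.3333)
m(q, K) = √(-5 + q)
x(Z) = (-3 + Z)/(4/3 + Z) (x(Z) = (Z - 3)/(Z + 4/3) = (-3 + Z)/(4/3 + Z))
(h + x(m(-5, -1)))² - 1*(-18859) = (-50 + 3*(-3 + √(-5 - 5))/(4 + 3*√(-5 - 5)))² - 1*(-18859) = (-50 + 3*(-3 + √(-10))/(4 + 3*√(-10)))² + 18859 = (-50 + 3*(-3 + I*√10)/(4 + 3*(I*√10)))² + 18859 = (-50 + 3*(-3 + I*√10)/(4 + 3*I*√10))² + 18859 = 18859 + (-50 + 3*(-3 + I*√10)/(4 + 3*I*√10))²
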